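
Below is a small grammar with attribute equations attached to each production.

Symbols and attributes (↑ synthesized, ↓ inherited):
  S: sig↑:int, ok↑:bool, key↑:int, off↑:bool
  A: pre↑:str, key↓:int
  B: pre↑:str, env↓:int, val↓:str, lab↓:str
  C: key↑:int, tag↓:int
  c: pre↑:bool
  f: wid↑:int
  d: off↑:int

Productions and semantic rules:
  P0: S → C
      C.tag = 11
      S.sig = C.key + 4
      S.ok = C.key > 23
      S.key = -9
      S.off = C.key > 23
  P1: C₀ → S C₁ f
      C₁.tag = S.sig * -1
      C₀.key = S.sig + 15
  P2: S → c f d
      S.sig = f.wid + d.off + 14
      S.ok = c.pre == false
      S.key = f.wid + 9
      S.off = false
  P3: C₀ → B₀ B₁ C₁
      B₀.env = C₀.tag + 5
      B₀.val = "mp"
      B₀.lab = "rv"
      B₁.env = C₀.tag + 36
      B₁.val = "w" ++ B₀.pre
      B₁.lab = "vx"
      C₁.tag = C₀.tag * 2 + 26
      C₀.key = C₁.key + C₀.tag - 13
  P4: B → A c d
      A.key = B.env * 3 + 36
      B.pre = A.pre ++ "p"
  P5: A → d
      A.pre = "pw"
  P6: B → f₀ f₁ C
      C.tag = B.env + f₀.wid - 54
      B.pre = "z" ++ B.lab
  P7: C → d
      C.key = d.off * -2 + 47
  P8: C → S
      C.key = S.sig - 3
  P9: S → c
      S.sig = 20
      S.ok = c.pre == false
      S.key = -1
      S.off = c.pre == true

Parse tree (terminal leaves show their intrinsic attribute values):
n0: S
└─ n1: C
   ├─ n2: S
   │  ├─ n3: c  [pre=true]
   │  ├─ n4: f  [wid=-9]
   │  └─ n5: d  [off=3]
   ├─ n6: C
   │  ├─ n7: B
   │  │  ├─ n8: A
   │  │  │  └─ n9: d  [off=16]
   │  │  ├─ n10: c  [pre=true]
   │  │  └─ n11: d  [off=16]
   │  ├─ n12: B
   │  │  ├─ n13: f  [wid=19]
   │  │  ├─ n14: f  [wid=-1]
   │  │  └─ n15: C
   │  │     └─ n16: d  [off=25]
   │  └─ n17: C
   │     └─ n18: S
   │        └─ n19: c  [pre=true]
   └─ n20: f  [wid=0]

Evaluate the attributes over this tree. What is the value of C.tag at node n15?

1. n1.tag = 11  [11]
2. n3.pre = true  [terminal]
3. n4.wid = -9  [terminal]
4. n5.off = 3  [terminal]
5. n2.sig = 8  [f.wid + d.off + 14]
6. n2.ok = false  [c.pre == false]
7. n2.key = 0  [f.wid + 9]
8. n2.off = false  [false]
9. n6.tag = -8  [S.sig * -1]
10. n7.env = -3  [C₀.tag + 5]
11. n7.val = "mp"  ["mp"]
12. n7.lab = "rv"  ["rv"]
13. n8.key = 27  [B.env * 3 + 36]
14. n9.off = 16  [terminal]
15. n8.pre = "pw"  ["pw"]
16. n10.pre = true  [terminal]
17. n11.off = 16  [terminal]
18. n7.pre = "pwp"  [A.pre ++ "p"]
19. n12.env = 28  [C₀.tag + 36]
20. n12.val = "wpwp"  ["w" ++ B₀.pre]
21. n12.lab = "vx"  ["vx"]
22. n13.wid = 19  [terminal]
23. n14.wid = -1  [terminal]
24. n15.tag = -7  [B.env + f₀.wid - 54]
25. n16.off = 25  [terminal]
26. n15.key = -3  [d.off * -2 + 47]
27. n12.pre = "zvx"  ["z" ++ B.lab]
28. n17.tag = 10  [C₀.tag * 2 + 26]
29. n19.pre = true  [terminal]
30. n18.sig = 20  [20]
31. n18.ok = false  [c.pre == false]
32. n18.key = -1  [-1]
33. n18.off = true  [c.pre == true]
34. n17.key = 17  [S.sig - 3]
35. n6.key = -4  [C₁.key + C₀.tag - 13]
36. n20.wid = 0  [terminal]
37. n1.key = 23  [S.sig + 15]
38. n0.sig = 27  [C.key + 4]
39. n0.ok = false  [C.key > 23]
40. n0.key = -9  [-9]
41. n0.off = false  [C.key > 23]

-7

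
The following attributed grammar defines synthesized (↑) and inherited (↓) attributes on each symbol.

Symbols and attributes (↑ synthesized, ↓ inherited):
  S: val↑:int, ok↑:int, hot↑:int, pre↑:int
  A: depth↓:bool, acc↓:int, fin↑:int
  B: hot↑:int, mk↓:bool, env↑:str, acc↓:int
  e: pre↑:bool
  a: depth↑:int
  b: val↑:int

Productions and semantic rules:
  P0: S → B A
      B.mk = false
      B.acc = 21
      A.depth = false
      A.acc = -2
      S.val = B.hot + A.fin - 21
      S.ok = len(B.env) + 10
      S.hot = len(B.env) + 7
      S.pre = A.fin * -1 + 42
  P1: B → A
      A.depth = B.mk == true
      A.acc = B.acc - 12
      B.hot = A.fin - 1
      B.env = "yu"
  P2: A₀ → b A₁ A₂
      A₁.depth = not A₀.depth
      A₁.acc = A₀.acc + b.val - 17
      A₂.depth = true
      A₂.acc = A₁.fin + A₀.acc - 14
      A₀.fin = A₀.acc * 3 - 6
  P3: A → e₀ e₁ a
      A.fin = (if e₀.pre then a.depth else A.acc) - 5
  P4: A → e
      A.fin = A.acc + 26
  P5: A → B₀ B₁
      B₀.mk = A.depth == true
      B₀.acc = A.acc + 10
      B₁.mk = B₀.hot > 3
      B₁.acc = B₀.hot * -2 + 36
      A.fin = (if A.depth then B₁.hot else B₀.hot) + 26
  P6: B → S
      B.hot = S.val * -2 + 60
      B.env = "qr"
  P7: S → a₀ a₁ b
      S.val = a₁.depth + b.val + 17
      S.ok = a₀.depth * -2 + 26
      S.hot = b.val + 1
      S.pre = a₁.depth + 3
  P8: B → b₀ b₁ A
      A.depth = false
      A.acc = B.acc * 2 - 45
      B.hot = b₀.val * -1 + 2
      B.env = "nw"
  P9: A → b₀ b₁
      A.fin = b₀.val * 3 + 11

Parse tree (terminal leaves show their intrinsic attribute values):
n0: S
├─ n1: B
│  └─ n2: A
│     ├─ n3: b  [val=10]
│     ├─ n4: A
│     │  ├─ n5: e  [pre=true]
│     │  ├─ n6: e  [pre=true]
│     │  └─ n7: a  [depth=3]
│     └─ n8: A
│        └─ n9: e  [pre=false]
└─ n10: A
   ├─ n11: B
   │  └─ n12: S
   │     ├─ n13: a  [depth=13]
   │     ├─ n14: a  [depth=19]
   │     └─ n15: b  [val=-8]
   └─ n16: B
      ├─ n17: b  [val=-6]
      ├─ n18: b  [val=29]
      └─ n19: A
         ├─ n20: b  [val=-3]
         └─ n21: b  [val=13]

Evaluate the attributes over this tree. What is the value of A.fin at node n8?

1. n1.mk = false  [false]
2. n1.acc = 21  [21]
3. n2.depth = false  [B.mk == true]
4. n2.acc = 9  [B.acc - 12]
5. n3.val = 10  [terminal]
6. n4.depth = true  [not A₀.depth]
7. n4.acc = 2  [A₀.acc + b.val - 17]
8. n5.pre = true  [terminal]
9. n6.pre = true  [terminal]
10. n7.depth = 3  [terminal]
11. n4.fin = -2  [(if e₀.pre then a.depth else A.acc) - 5]
12. n8.depth = true  [true]
13. n8.acc = -7  [A₁.fin + A₀.acc - 14]
14. n9.pre = false  [terminal]
15. n8.fin = 19  [A.acc + 26]
16. n2.fin = 21  [A₀.acc * 3 - 6]
17. n1.hot = 20  [A.fin - 1]
18. n1.env = "yu"  ["yu"]
19. n10.depth = false  [false]
20. n10.acc = -2  [-2]
21. n11.mk = false  [A.depth == true]
22. n11.acc = 8  [A.acc + 10]
23. n13.depth = 13  [terminal]
24. n14.depth = 19  [terminal]
25. n15.val = -8  [terminal]
26. n12.val = 28  [a₁.depth + b.val + 17]
27. n12.ok = 0  [a₀.depth * -2 + 26]
28. n12.hot = -7  [b.val + 1]
29. n12.pre = 22  [a₁.depth + 3]
30. n11.hot = 4  [S.val * -2 + 60]
31. n11.env = "qr"  ["qr"]
32. n16.mk = true  [B₀.hot > 3]
33. n16.acc = 28  [B₀.hot * -2 + 36]
34. n17.val = -6  [terminal]
35. n18.val = 29  [terminal]
36. n19.depth = false  [false]
37. n19.acc = 11  [B.acc * 2 - 45]
38. n20.val = -3  [terminal]
39. n21.val = 13  [terminal]
40. n19.fin = 2  [b₀.val * 3 + 11]
41. n16.hot = 8  [b₀.val * -1 + 2]
42. n16.env = "nw"  ["nw"]
43. n10.fin = 30  [(if A.depth then B₁.hot else B₀.hot) + 26]
44. n0.val = 29  [B.hot + A.fin - 21]
45. n0.ok = 12  [len(B.env) + 10]
46. n0.hot = 9  [len(B.env) + 7]
47. n0.pre = 12  [A.fin * -1 + 42]

19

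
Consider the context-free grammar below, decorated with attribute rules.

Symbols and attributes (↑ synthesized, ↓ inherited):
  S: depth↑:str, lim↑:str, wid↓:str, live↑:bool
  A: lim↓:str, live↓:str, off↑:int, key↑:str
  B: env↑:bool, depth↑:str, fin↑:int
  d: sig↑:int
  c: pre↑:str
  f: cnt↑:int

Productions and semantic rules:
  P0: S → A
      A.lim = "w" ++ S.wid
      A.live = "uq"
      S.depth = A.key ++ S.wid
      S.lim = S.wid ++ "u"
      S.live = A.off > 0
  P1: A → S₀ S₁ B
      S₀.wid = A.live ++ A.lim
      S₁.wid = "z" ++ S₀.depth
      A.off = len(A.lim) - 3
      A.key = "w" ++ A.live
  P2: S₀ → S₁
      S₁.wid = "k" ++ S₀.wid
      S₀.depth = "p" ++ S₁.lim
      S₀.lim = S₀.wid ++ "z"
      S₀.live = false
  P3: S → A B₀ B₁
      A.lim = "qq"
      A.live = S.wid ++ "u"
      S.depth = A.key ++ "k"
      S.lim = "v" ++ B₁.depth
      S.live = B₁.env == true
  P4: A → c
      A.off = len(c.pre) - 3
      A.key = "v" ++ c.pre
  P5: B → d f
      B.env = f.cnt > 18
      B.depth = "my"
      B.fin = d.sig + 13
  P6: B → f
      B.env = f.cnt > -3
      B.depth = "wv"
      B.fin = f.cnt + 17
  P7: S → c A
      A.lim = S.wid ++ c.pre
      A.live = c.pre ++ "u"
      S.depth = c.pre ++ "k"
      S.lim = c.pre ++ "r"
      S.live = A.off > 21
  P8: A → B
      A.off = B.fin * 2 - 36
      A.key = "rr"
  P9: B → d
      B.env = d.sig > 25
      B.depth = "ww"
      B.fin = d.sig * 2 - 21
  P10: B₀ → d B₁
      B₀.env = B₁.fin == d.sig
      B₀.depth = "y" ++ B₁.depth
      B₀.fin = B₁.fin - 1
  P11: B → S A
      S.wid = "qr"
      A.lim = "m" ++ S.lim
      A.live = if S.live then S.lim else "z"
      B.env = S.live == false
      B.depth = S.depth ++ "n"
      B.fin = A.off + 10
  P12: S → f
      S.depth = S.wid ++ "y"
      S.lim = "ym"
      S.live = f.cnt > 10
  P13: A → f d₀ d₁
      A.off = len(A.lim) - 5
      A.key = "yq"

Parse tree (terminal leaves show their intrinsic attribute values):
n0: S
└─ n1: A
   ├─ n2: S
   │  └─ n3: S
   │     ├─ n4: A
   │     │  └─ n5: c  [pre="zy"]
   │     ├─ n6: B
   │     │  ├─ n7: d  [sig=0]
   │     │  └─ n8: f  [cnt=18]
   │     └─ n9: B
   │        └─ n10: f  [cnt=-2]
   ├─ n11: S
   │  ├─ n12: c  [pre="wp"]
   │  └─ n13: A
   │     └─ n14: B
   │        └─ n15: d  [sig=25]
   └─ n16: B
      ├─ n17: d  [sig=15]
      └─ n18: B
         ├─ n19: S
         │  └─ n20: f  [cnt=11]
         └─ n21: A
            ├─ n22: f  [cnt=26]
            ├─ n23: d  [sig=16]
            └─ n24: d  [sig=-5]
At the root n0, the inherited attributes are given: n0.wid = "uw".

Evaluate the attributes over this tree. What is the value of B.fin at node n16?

1. n0.wid = "uw"  [given at root]
2. n1.lim = "wuw"  ["w" ++ S.wid]
3. n1.live = "uq"  ["uq"]
4. n2.wid = "uqwuw"  [A.live ++ A.lim]
5. n3.wid = "kuqwuw"  ["k" ++ S₀.wid]
6. n4.lim = "qq"  ["qq"]
7. n4.live = "kuqwuwu"  [S.wid ++ "u"]
8. n5.pre = "zy"  [terminal]
9. n4.off = -1  [len(c.pre) - 3]
10. n4.key = "vzy"  ["v" ++ c.pre]
11. n7.sig = 0  [terminal]
12. n8.cnt = 18  [terminal]
13. n6.env = false  [f.cnt > 18]
14. n6.depth = "my"  ["my"]
15. n6.fin = 13  [d.sig + 13]
16. n10.cnt = -2  [terminal]
17. n9.env = true  [f.cnt > -3]
18. n9.depth = "wv"  ["wv"]
19. n9.fin = 15  [f.cnt + 17]
20. n3.depth = "vzyk"  [A.key ++ "k"]
21. n3.lim = "vwv"  ["v" ++ B₁.depth]
22. n3.live = true  [B₁.env == true]
23. n2.depth = "pvwv"  ["p" ++ S₁.lim]
24. n2.lim = "uqwuwz"  [S₀.wid ++ "z"]
25. n2.live = false  [false]
26. n11.wid = "zpvwv"  ["z" ++ S₀.depth]
27. n12.pre = "wp"  [terminal]
28. n13.lim = "zpvwvwp"  [S.wid ++ c.pre]
29. n13.live = "wpu"  [c.pre ++ "u"]
30. n15.sig = 25  [terminal]
31. n14.env = false  [d.sig > 25]
32. n14.depth = "ww"  ["ww"]
33. n14.fin = 29  [d.sig * 2 - 21]
34. n13.off = 22  [B.fin * 2 - 36]
35. n13.key = "rr"  ["rr"]
36. n11.depth = "wpk"  [c.pre ++ "k"]
37. n11.lim = "wpr"  [c.pre ++ "r"]
38. n11.live = true  [A.off > 21]
39. n17.sig = 15  [terminal]
40. n19.wid = "qr"  ["qr"]
41. n20.cnt = 11  [terminal]
42. n19.depth = "qry"  [S.wid ++ "y"]
43. n19.lim = "ym"  ["ym"]
44. n19.live = true  [f.cnt > 10]
45. n21.lim = "mym"  ["m" ++ S.lim]
46. n21.live = "ym"  [if S.live then S.lim else "z"]
47. n22.cnt = 26  [terminal]
48. n23.sig = 16  [terminal]
49. n24.sig = -5  [terminal]
50. n21.off = -2  [len(A.lim) - 5]
51. n21.key = "yq"  ["yq"]
52. n18.env = false  [S.live == false]
53. n18.depth = "qryn"  [S.depth ++ "n"]
54. n18.fin = 8  [A.off + 10]
55. n16.env = false  [B₁.fin == d.sig]
56. n16.depth = "yqryn"  ["y" ++ B₁.depth]
57. n16.fin = 7  [B₁.fin - 1]
58. n1.off = 0  [len(A.lim) - 3]
59. n1.key = "wuq"  ["w" ++ A.live]
60. n0.depth = "wuquw"  [A.key ++ S.wid]
61. n0.lim = "uwu"  [S.wid ++ "u"]
62. n0.live = false  [A.off > 0]

7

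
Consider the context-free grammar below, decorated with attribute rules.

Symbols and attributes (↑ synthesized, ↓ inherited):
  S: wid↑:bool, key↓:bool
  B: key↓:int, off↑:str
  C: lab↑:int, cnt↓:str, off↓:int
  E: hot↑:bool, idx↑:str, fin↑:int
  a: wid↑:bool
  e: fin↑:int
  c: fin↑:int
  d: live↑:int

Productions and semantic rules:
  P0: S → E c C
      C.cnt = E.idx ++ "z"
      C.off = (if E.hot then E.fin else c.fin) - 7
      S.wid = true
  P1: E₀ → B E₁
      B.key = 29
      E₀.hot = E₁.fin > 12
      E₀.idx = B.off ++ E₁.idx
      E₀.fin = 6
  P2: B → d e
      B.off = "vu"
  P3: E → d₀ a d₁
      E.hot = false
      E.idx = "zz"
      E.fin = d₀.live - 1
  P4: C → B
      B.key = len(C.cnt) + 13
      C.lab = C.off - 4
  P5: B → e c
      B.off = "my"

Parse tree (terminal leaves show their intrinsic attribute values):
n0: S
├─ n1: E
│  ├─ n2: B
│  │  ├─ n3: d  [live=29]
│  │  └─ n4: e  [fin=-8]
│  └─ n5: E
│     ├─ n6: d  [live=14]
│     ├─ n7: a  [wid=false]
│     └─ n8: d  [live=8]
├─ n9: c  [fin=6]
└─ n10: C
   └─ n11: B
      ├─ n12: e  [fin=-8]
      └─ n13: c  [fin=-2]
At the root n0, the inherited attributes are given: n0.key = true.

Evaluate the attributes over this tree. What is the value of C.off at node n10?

-1

1. n0.key = true  [given at root]
2. n2.key = 29  [29]
3. n3.live = 29  [terminal]
4. n4.fin = -8  [terminal]
5. n2.off = "vu"  ["vu"]
6. n6.live = 14  [terminal]
7. n7.wid = false  [terminal]
8. n8.live = 8  [terminal]
9. n5.hot = false  [false]
10. n5.idx = "zz"  ["zz"]
11. n5.fin = 13  [d₀.live - 1]
12. n1.hot = true  [E₁.fin > 12]
13. n1.idx = "vuzz"  [B.off ++ E₁.idx]
14. n1.fin = 6  [6]
15. n9.fin = 6  [terminal]
16. n10.cnt = "vuzzz"  [E.idx ++ "z"]
17. n10.off = -1  [(if E.hot then E.fin else c.fin) - 7]
18. n11.key = 18  [len(C.cnt) + 13]
19. n12.fin = -8  [terminal]
20. n13.fin = -2  [terminal]
21. n11.off = "my"  ["my"]
22. n10.lab = -5  [C.off - 4]
23. n0.wid = true  [true]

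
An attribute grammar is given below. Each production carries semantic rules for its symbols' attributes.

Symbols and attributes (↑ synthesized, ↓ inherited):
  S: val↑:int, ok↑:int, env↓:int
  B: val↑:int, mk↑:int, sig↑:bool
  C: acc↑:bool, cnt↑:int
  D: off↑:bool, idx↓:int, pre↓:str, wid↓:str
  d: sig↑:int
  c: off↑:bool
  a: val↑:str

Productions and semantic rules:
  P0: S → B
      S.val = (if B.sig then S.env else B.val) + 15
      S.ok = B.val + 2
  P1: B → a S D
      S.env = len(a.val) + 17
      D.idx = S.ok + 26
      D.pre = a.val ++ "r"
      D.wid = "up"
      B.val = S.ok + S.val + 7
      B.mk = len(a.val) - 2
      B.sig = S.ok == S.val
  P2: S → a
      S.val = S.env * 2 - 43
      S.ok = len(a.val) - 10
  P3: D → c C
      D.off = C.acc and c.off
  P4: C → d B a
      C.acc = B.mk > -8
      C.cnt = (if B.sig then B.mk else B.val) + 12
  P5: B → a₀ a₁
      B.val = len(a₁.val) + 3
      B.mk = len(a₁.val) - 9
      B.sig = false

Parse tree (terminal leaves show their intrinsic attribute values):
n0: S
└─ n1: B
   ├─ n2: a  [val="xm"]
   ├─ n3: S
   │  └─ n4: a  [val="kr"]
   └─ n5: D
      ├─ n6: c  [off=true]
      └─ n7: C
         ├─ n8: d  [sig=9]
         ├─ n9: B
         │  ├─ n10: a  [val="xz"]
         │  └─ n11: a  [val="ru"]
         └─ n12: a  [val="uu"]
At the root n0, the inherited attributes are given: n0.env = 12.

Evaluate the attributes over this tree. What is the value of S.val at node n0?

1. n0.env = 12  [given at root]
2. n2.val = "xm"  [terminal]
3. n3.env = 19  [len(a.val) + 17]
4. n4.val = "kr"  [terminal]
5. n3.val = -5  [S.env * 2 - 43]
6. n3.ok = -8  [len(a.val) - 10]
7. n5.idx = 18  [S.ok + 26]
8. n5.pre = "xmr"  [a.val ++ "r"]
9. n5.wid = "up"  ["up"]
10. n6.off = true  [terminal]
11. n8.sig = 9  [terminal]
12. n10.val = "xz"  [terminal]
13. n11.val = "ru"  [terminal]
14. n9.val = 5  [len(a₁.val) + 3]
15. n9.mk = -7  [len(a₁.val) - 9]
16. n9.sig = false  [false]
17. n12.val = "uu"  [terminal]
18. n7.acc = true  [B.mk > -8]
19. n7.cnt = 17  [(if B.sig then B.mk else B.val) + 12]
20. n5.off = true  [C.acc and c.off]
21. n1.val = -6  [S.ok + S.val + 7]
22. n1.mk = 0  [len(a.val) - 2]
23. n1.sig = false  [S.ok == S.val]
24. n0.val = 9  [(if B.sig then S.env else B.val) + 15]
25. n0.ok = -4  [B.val + 2]

9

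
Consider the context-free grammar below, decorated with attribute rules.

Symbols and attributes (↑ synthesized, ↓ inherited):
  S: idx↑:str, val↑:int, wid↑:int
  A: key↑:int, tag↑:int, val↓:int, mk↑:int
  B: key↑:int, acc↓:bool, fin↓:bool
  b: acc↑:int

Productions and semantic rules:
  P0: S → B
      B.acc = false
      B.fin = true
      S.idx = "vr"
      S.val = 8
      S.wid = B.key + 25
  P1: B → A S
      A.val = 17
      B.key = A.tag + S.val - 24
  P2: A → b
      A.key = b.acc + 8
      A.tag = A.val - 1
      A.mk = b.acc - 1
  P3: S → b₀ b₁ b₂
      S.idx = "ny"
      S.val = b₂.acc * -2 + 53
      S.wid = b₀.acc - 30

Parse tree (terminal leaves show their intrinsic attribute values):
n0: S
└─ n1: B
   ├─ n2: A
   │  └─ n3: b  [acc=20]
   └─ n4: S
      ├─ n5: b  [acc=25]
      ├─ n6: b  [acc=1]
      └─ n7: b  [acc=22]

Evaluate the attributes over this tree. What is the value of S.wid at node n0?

1. n1.acc = false  [false]
2. n1.fin = true  [true]
3. n2.val = 17  [17]
4. n3.acc = 20  [terminal]
5. n2.key = 28  [b.acc + 8]
6. n2.tag = 16  [A.val - 1]
7. n2.mk = 19  [b.acc - 1]
8. n5.acc = 25  [terminal]
9. n6.acc = 1  [terminal]
10. n7.acc = 22  [terminal]
11. n4.idx = "ny"  ["ny"]
12. n4.val = 9  [b₂.acc * -2 + 53]
13. n4.wid = -5  [b₀.acc - 30]
14. n1.key = 1  [A.tag + S.val - 24]
15. n0.idx = "vr"  ["vr"]
16. n0.val = 8  [8]
17. n0.wid = 26  [B.key + 25]

26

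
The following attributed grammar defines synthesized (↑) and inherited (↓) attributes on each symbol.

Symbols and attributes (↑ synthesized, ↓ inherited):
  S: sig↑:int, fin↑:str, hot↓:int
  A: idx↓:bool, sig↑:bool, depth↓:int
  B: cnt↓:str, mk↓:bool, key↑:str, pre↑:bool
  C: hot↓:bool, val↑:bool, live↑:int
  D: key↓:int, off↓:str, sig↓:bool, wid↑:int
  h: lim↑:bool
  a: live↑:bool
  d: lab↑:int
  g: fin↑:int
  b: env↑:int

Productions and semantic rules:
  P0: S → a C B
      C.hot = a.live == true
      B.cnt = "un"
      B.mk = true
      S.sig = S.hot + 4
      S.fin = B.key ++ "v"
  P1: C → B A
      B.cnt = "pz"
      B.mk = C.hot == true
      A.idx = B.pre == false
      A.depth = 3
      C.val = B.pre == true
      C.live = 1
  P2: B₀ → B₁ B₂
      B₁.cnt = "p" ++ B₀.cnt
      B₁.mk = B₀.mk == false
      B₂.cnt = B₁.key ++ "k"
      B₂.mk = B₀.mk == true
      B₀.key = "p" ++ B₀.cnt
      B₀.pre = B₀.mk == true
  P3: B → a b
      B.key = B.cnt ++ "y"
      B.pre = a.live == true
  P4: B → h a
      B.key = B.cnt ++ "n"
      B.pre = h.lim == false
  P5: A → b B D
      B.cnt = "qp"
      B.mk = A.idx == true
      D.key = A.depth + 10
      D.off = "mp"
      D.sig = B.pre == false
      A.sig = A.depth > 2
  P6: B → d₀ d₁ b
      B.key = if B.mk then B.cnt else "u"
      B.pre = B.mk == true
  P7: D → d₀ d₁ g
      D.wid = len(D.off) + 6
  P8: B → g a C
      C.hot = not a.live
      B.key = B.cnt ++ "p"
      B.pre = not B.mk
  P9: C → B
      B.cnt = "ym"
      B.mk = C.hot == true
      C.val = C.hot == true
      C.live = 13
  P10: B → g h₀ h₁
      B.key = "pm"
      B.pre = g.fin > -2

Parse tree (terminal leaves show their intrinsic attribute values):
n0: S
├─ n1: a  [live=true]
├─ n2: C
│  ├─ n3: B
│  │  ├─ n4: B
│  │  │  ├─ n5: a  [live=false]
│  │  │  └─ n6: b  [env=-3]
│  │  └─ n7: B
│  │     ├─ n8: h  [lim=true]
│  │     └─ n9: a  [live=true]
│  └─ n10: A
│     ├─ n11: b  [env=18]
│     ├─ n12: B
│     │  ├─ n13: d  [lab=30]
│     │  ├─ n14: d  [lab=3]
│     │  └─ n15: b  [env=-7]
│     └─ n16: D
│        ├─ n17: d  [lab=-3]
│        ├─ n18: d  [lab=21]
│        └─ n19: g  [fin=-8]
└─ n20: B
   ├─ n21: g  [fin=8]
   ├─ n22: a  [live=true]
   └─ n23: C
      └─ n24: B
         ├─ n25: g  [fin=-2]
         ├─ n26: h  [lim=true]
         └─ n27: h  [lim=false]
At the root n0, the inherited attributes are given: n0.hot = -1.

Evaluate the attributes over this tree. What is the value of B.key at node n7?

"ppzykn"

1. n0.hot = -1  [given at root]
2. n1.live = true  [terminal]
3. n2.hot = true  [a.live == true]
4. n3.cnt = "pz"  ["pz"]
5. n3.mk = true  [C.hot == true]
6. n4.cnt = "ppz"  ["p" ++ B₀.cnt]
7. n4.mk = false  [B₀.mk == false]
8. n5.live = false  [terminal]
9. n6.env = -3  [terminal]
10. n4.key = "ppzy"  [B.cnt ++ "y"]
11. n4.pre = false  [a.live == true]
12. n7.cnt = "ppzyk"  [B₁.key ++ "k"]
13. n7.mk = true  [B₀.mk == true]
14. n8.lim = true  [terminal]
15. n9.live = true  [terminal]
16. n7.key = "ppzykn"  [B.cnt ++ "n"]
17. n7.pre = false  [h.lim == false]
18. n3.key = "ppz"  ["p" ++ B₀.cnt]
19. n3.pre = true  [B₀.mk == true]
20. n10.idx = false  [B.pre == false]
21. n10.depth = 3  [3]
22. n11.env = 18  [terminal]
23. n12.cnt = "qp"  ["qp"]
24. n12.mk = false  [A.idx == true]
25. n13.lab = 30  [terminal]
26. n14.lab = 3  [terminal]
27. n15.env = -7  [terminal]
28. n12.key = "u"  [if B.mk then B.cnt else "u"]
29. n12.pre = false  [B.mk == true]
30. n16.key = 13  [A.depth + 10]
31. n16.off = "mp"  ["mp"]
32. n16.sig = true  [B.pre == false]
33. n17.lab = -3  [terminal]
34. n18.lab = 21  [terminal]
35. n19.fin = -8  [terminal]
36. n16.wid = 8  [len(D.off) + 6]
37. n10.sig = true  [A.depth > 2]
38. n2.val = true  [B.pre == true]
39. n2.live = 1  [1]
40. n20.cnt = "un"  ["un"]
41. n20.mk = true  [true]
42. n21.fin = 8  [terminal]
43. n22.live = true  [terminal]
44. n23.hot = false  [not a.live]
45. n24.cnt = "ym"  ["ym"]
46. n24.mk = false  [C.hot == true]
47. n25.fin = -2  [terminal]
48. n26.lim = true  [terminal]
49. n27.lim = false  [terminal]
50. n24.key = "pm"  ["pm"]
51. n24.pre = false  [g.fin > -2]
52. n23.val = false  [C.hot == true]
53. n23.live = 13  [13]
54. n20.key = "unp"  [B.cnt ++ "p"]
55. n20.pre = false  [not B.mk]
56. n0.sig = 3  [S.hot + 4]
57. n0.fin = "unpv"  [B.key ++ "v"]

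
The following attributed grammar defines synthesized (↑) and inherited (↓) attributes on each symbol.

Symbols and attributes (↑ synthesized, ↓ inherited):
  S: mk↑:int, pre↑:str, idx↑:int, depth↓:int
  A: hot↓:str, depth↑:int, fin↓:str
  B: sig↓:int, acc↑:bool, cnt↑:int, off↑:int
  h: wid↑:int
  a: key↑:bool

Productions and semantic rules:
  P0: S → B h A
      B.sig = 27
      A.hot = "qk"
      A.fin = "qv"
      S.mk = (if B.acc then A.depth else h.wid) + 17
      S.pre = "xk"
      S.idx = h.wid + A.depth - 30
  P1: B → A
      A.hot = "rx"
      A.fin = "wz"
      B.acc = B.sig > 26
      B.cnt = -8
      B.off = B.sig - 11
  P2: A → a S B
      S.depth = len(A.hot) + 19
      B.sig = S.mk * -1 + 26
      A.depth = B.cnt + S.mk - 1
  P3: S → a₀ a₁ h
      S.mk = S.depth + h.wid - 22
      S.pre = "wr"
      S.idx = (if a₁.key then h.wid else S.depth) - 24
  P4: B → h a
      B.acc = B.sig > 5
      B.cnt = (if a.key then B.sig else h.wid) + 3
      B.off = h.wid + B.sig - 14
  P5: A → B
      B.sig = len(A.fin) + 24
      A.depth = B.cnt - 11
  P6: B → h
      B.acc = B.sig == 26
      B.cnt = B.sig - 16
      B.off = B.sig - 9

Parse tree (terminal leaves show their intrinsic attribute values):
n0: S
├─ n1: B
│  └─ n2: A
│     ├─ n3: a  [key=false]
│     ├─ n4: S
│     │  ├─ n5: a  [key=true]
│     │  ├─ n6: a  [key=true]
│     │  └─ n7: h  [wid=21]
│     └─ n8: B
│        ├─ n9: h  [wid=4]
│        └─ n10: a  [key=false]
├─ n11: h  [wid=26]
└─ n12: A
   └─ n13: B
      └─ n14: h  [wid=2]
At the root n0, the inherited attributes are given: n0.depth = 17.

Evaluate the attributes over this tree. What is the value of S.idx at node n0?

-5

1. n0.depth = 17  [given at root]
2. n1.sig = 27  [27]
3. n2.hot = "rx"  ["rx"]
4. n2.fin = "wz"  ["wz"]
5. n3.key = false  [terminal]
6. n4.depth = 21  [len(A.hot) + 19]
7. n5.key = true  [terminal]
8. n6.key = true  [terminal]
9. n7.wid = 21  [terminal]
10. n4.mk = 20  [S.depth + h.wid - 22]
11. n4.pre = "wr"  ["wr"]
12. n4.idx = -3  [(if a₁.key then h.wid else S.depth) - 24]
13. n8.sig = 6  [S.mk * -1 + 26]
14. n9.wid = 4  [terminal]
15. n10.key = false  [terminal]
16. n8.acc = true  [B.sig > 5]
17. n8.cnt = 7  [(if a.key then B.sig else h.wid) + 3]
18. n8.off = -4  [h.wid + B.sig - 14]
19. n2.depth = 26  [B.cnt + S.mk - 1]
20. n1.acc = true  [B.sig > 26]
21. n1.cnt = -8  [-8]
22. n1.off = 16  [B.sig - 11]
23. n11.wid = 26  [terminal]
24. n12.hot = "qk"  ["qk"]
25. n12.fin = "qv"  ["qv"]
26. n13.sig = 26  [len(A.fin) + 24]
27. n14.wid = 2  [terminal]
28. n13.acc = true  [B.sig == 26]
29. n13.cnt = 10  [B.sig - 16]
30. n13.off = 17  [B.sig - 9]
31. n12.depth = -1  [B.cnt - 11]
32. n0.mk = 16  [(if B.acc then A.depth else h.wid) + 17]
33. n0.pre = "xk"  ["xk"]
34. n0.idx = -5  [h.wid + A.depth - 30]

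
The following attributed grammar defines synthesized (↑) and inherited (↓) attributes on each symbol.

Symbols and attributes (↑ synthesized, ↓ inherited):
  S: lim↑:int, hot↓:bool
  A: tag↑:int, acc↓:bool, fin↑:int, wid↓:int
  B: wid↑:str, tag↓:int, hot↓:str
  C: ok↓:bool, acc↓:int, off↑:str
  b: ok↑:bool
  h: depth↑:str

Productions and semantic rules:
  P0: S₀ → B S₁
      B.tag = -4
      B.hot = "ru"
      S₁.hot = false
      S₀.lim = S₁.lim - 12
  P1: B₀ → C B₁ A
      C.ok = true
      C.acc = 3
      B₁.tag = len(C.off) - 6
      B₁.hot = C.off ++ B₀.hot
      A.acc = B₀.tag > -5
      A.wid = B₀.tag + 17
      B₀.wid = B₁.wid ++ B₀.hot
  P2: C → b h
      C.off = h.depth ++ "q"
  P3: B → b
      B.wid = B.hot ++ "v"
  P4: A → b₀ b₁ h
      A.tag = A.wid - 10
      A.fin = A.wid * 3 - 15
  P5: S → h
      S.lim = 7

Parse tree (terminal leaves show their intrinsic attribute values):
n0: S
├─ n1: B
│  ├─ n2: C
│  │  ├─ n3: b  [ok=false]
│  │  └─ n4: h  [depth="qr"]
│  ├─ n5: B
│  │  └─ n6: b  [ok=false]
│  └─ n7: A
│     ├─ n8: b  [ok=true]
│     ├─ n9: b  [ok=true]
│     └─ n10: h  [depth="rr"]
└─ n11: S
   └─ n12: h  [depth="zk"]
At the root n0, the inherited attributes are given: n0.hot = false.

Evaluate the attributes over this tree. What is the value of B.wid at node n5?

"qrqruv"

1. n0.hot = false  [given at root]
2. n1.tag = -4  [-4]
3. n1.hot = "ru"  ["ru"]
4. n2.ok = true  [true]
5. n2.acc = 3  [3]
6. n3.ok = false  [terminal]
7. n4.depth = "qr"  [terminal]
8. n2.off = "qrq"  [h.depth ++ "q"]
9. n5.tag = -3  [len(C.off) - 6]
10. n5.hot = "qrqru"  [C.off ++ B₀.hot]
11. n6.ok = false  [terminal]
12. n5.wid = "qrqruv"  [B.hot ++ "v"]
13. n7.acc = true  [B₀.tag > -5]
14. n7.wid = 13  [B₀.tag + 17]
15. n8.ok = true  [terminal]
16. n9.ok = true  [terminal]
17. n10.depth = "rr"  [terminal]
18. n7.tag = 3  [A.wid - 10]
19. n7.fin = 24  [A.wid * 3 - 15]
20. n1.wid = "qrqruvru"  [B₁.wid ++ B₀.hot]
21. n11.hot = false  [false]
22. n12.depth = "zk"  [terminal]
23. n11.lim = 7  [7]
24. n0.lim = -5  [S₁.lim - 12]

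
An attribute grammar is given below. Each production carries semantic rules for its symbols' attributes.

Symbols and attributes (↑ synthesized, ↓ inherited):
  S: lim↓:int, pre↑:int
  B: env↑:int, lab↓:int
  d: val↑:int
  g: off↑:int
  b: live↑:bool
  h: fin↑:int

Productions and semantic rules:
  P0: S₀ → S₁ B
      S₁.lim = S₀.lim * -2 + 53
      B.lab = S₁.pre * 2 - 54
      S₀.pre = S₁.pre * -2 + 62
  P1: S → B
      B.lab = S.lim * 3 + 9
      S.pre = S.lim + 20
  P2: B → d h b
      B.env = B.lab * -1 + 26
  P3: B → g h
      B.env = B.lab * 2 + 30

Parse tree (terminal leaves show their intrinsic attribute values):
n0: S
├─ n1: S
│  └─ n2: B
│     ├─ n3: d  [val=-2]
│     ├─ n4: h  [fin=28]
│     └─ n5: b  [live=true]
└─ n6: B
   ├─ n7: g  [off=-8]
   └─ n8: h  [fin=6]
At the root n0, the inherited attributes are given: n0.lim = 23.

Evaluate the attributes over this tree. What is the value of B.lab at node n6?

1. n0.lim = 23  [given at root]
2. n1.lim = 7  [S₀.lim * -2 + 53]
3. n2.lab = 30  [S.lim * 3 + 9]
4. n3.val = -2  [terminal]
5. n4.fin = 28  [terminal]
6. n5.live = true  [terminal]
7. n2.env = -4  [B.lab * -1 + 26]
8. n1.pre = 27  [S.lim + 20]
9. n6.lab = 0  [S₁.pre * 2 - 54]
10. n7.off = -8  [terminal]
11. n8.fin = 6  [terminal]
12. n6.env = 30  [B.lab * 2 + 30]
13. n0.pre = 8  [S₁.pre * -2 + 62]

0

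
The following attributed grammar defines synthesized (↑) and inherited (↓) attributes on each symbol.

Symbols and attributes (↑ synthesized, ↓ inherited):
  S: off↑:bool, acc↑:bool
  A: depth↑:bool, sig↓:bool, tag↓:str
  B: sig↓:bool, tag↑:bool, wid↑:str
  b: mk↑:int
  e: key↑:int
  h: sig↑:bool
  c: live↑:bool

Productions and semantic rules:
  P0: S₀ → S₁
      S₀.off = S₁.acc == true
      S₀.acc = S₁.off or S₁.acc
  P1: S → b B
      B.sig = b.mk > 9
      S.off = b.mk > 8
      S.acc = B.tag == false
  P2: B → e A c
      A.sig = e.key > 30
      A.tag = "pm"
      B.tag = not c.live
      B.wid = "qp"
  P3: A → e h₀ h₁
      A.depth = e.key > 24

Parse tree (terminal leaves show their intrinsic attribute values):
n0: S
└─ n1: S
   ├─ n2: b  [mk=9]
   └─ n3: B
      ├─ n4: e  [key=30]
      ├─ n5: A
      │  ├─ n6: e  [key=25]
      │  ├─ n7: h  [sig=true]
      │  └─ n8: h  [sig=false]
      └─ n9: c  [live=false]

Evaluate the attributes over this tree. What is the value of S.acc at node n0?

1. n2.mk = 9  [terminal]
2. n3.sig = false  [b.mk > 9]
3. n4.key = 30  [terminal]
4. n5.sig = false  [e.key > 30]
5. n5.tag = "pm"  ["pm"]
6. n6.key = 25  [terminal]
7. n7.sig = true  [terminal]
8. n8.sig = false  [terminal]
9. n5.depth = true  [e.key > 24]
10. n9.live = false  [terminal]
11. n3.tag = true  [not c.live]
12. n3.wid = "qp"  ["qp"]
13. n1.off = true  [b.mk > 8]
14. n1.acc = false  [B.tag == false]
15. n0.off = false  [S₁.acc == true]
16. n0.acc = true  [S₁.off or S₁.acc]

true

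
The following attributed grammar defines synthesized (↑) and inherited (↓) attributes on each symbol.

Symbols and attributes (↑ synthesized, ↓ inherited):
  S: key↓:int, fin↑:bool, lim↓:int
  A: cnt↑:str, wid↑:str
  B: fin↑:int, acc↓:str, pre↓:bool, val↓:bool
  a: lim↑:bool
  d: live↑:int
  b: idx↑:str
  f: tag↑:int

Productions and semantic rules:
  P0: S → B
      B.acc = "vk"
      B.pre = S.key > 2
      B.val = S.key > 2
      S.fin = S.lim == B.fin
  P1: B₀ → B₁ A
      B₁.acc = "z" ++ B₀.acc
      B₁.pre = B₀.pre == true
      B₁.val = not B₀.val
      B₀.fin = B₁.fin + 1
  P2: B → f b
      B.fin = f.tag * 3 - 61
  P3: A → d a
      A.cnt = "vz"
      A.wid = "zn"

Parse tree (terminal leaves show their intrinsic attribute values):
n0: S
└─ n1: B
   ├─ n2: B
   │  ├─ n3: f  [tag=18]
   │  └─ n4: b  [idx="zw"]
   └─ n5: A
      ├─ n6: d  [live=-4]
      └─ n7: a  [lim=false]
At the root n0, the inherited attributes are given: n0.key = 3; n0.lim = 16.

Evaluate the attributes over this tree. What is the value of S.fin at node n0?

1. n0.key = 3  [given at root]
2. n0.lim = 16  [given at root]
3. n1.acc = "vk"  ["vk"]
4. n1.pre = true  [S.key > 2]
5. n1.val = true  [S.key > 2]
6. n2.acc = "zvk"  ["z" ++ B₀.acc]
7. n2.pre = true  [B₀.pre == true]
8. n2.val = false  [not B₀.val]
9. n3.tag = 18  [terminal]
10. n4.idx = "zw"  [terminal]
11. n2.fin = -7  [f.tag * 3 - 61]
12. n6.live = -4  [terminal]
13. n7.lim = false  [terminal]
14. n5.cnt = "vz"  ["vz"]
15. n5.wid = "zn"  ["zn"]
16. n1.fin = -6  [B₁.fin + 1]
17. n0.fin = false  [S.lim == B.fin]

false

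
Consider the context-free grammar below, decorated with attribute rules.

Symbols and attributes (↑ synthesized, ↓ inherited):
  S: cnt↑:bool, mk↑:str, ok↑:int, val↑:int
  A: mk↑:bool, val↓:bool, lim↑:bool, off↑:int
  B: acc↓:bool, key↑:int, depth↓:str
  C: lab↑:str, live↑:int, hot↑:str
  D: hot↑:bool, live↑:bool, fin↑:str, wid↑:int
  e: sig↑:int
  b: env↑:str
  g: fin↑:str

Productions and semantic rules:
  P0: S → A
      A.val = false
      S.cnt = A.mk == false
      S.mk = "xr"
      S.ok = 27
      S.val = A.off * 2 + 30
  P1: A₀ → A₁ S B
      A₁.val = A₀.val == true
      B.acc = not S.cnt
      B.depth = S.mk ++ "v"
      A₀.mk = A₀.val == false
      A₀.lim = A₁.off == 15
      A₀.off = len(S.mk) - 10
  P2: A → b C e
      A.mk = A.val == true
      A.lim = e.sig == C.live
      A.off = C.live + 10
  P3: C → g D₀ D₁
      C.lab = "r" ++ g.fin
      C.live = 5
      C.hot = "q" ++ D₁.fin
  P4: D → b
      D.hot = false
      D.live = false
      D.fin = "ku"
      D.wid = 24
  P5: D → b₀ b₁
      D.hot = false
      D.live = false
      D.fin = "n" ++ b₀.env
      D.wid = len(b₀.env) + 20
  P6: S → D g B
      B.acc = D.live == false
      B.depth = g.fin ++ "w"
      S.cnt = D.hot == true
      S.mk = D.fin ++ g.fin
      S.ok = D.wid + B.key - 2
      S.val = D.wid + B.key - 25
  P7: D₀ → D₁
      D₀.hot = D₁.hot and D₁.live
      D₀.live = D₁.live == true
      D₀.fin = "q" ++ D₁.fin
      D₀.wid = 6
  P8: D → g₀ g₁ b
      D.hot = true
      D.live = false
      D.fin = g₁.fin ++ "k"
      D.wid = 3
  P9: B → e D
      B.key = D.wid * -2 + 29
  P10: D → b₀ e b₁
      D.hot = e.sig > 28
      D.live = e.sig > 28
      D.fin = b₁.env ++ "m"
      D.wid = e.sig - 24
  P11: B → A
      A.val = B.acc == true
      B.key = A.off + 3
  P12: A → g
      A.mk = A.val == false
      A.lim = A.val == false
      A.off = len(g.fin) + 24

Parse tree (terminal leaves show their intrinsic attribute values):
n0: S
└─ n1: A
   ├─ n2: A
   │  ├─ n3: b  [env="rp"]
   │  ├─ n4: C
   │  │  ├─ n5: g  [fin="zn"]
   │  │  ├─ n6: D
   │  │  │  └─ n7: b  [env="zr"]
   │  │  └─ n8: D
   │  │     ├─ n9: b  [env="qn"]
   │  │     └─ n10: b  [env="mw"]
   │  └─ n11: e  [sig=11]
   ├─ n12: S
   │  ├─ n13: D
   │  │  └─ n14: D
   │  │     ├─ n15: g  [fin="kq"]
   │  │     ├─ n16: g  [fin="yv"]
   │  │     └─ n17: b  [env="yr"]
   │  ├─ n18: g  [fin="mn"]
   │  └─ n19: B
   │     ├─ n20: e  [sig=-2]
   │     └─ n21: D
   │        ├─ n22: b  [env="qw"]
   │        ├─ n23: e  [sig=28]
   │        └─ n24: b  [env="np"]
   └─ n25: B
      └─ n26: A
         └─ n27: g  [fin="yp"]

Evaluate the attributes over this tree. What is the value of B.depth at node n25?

"qyvkmnv"

1. n1.val = false  [false]
2. n2.val = false  [A₀.val == true]
3. n3.env = "rp"  [terminal]
4. n5.fin = "zn"  [terminal]
5. n7.env = "zr"  [terminal]
6. n6.hot = false  [false]
7. n6.live = false  [false]
8. n6.fin = "ku"  ["ku"]
9. n6.wid = 24  [24]
10. n9.env = "qn"  [terminal]
11. n10.env = "mw"  [terminal]
12. n8.hot = false  [false]
13. n8.live = false  [false]
14. n8.fin = "nqn"  ["n" ++ b₀.env]
15. n8.wid = 22  [len(b₀.env) + 20]
16. n4.lab = "rzn"  ["r" ++ g.fin]
17. n4.live = 5  [5]
18. n4.hot = "qnqn"  ["q" ++ D₁.fin]
19. n11.sig = 11  [terminal]
20. n2.mk = false  [A.val == true]
21. n2.lim = false  [e.sig == C.live]
22. n2.off = 15  [C.live + 10]
23. n15.fin = "kq"  [terminal]
24. n16.fin = "yv"  [terminal]
25. n17.env = "yr"  [terminal]
26. n14.hot = true  [true]
27. n14.live = false  [false]
28. n14.fin = "yvk"  [g₁.fin ++ "k"]
29. n14.wid = 3  [3]
30. n13.hot = false  [D₁.hot and D₁.live]
31. n13.live = false  [D₁.live == true]
32. n13.fin = "qyvk"  ["q" ++ D₁.fin]
33. n13.wid = 6  [6]
34. n18.fin = "mn"  [terminal]
35. n19.acc = true  [D.live == false]
36. n19.depth = "mnw"  [g.fin ++ "w"]
37. n20.sig = -2  [terminal]
38. n22.env = "qw"  [terminal]
39. n23.sig = 28  [terminal]
40. n24.env = "np"  [terminal]
41. n21.hot = false  [e.sig > 28]
42. n21.live = false  [e.sig > 28]
43. n21.fin = "npm"  [b₁.env ++ "m"]
44. n21.wid = 4  [e.sig - 24]
45. n19.key = 21  [D.wid * -2 + 29]
46. n12.cnt = false  [D.hot == true]
47. n12.mk = "qyvkmn"  [D.fin ++ g.fin]
48. n12.ok = 25  [D.wid + B.key - 2]
49. n12.val = 2  [D.wid + B.key - 25]
50. n25.acc = true  [not S.cnt]
51. n25.depth = "qyvkmnv"  [S.mk ++ "v"]
52. n26.val = true  [B.acc == true]
53. n27.fin = "yp"  [terminal]
54. n26.mk = false  [A.val == false]
55. n26.lim = false  [A.val == false]
56. n26.off = 26  [len(g.fin) + 24]
57. n25.key = 29  [A.off + 3]
58. n1.mk = true  [A₀.val == false]
59. n1.lim = true  [A₁.off == 15]
60. n1.off = -4  [len(S.mk) - 10]
61. n0.cnt = false  [A.mk == false]
62. n0.mk = "xr"  ["xr"]
63. n0.ok = 27  [27]
64. n0.val = 22  [A.off * 2 + 30]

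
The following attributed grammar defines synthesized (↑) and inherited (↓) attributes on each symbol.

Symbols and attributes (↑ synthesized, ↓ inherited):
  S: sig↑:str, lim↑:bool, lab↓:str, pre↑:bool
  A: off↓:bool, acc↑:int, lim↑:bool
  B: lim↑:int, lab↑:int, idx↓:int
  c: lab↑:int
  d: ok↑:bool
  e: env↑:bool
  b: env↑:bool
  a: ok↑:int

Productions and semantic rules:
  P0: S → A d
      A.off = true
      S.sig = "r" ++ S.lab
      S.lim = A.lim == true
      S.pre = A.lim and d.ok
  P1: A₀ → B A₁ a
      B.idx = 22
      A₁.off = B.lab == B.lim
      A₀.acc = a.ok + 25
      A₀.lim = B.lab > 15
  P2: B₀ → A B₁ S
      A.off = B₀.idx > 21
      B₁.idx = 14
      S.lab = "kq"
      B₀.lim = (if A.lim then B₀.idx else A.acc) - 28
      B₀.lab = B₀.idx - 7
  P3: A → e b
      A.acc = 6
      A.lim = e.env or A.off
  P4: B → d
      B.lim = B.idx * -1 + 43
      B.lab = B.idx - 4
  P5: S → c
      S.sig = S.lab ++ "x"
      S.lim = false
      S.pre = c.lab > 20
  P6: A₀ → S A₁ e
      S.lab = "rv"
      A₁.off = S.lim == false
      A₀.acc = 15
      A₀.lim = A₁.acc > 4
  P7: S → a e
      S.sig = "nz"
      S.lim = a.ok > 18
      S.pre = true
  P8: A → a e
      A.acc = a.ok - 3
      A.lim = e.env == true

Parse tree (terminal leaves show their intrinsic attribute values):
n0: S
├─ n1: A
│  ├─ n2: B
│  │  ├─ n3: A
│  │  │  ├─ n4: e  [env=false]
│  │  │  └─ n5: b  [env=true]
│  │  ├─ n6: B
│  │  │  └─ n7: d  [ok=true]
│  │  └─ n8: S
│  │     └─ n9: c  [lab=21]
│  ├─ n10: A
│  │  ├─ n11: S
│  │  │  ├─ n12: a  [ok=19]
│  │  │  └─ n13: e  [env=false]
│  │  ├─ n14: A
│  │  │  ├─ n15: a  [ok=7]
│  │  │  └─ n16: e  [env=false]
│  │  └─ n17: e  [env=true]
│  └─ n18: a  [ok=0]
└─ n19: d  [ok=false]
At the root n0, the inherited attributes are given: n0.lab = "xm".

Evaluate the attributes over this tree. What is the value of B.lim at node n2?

1. n0.lab = "xm"  [given at root]
2. n1.off = true  [true]
3. n2.idx = 22  [22]
4. n3.off = true  [B₀.idx > 21]
5. n4.env = false  [terminal]
6. n5.env = true  [terminal]
7. n3.acc = 6  [6]
8. n3.lim = true  [e.env or A.off]
9. n6.idx = 14  [14]
10. n7.ok = true  [terminal]
11. n6.lim = 29  [B.idx * -1 + 43]
12. n6.lab = 10  [B.idx - 4]
13. n8.lab = "kq"  ["kq"]
14. n9.lab = 21  [terminal]
15. n8.sig = "kqx"  [S.lab ++ "x"]
16. n8.lim = false  [false]
17. n8.pre = true  [c.lab > 20]
18. n2.lim = -6  [(if A.lim then B₀.idx else A.acc) - 28]
19. n2.lab = 15  [B₀.idx - 7]
20. n10.off = false  [B.lab == B.lim]
21. n11.lab = "rv"  ["rv"]
22. n12.ok = 19  [terminal]
23. n13.env = false  [terminal]
24. n11.sig = "nz"  ["nz"]
25. n11.lim = true  [a.ok > 18]
26. n11.pre = true  [true]
27. n14.off = false  [S.lim == false]
28. n15.ok = 7  [terminal]
29. n16.env = false  [terminal]
30. n14.acc = 4  [a.ok - 3]
31. n14.lim = false  [e.env == true]
32. n17.env = true  [terminal]
33. n10.acc = 15  [15]
34. n10.lim = false  [A₁.acc > 4]
35. n18.ok = 0  [terminal]
36. n1.acc = 25  [a.ok + 25]
37. n1.lim = false  [B.lab > 15]
38. n19.ok = false  [terminal]
39. n0.sig = "rxm"  ["r" ++ S.lab]
40. n0.lim = false  [A.lim == true]
41. n0.pre = false  [A.lim and d.ok]

-6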